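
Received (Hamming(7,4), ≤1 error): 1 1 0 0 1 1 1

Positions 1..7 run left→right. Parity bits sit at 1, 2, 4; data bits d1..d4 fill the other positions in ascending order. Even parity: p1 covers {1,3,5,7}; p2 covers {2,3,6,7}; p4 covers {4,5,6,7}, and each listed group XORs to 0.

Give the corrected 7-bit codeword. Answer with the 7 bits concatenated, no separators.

1100110

s1 (pos 1,3,5,7): 1⊕0⊕1⊕1 = 1
s2 (pos 2,3,6,7): 1⊕0⊕1⊕1 = 1
s4 (pos 4,5,6,7): 0⊕1⊕1⊕1 = 1
Syndrome s4…s1 = 111 → error at position 7.
Flip position 7: 1100111 → 1100110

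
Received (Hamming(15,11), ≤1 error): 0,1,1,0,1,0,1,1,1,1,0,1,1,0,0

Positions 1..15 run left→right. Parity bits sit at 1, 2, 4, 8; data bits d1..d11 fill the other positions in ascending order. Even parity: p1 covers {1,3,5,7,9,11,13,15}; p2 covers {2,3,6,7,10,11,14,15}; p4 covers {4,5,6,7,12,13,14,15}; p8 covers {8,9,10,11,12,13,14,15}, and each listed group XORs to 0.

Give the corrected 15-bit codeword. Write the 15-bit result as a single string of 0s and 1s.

s1 (pos 1,3,5,7,9,11,13,15): 0⊕1⊕1⊕1⊕1⊕0⊕1⊕0 = 1
s2 (pos 2,3,6,7,10,11,14,15): 1⊕1⊕0⊕1⊕1⊕0⊕0⊕0 = 0
s4 (pos 4,5,6,7,12,13,14,15): 0⊕1⊕0⊕1⊕1⊕1⊕0⊕0 = 0
s8 (pos 8,9,10,11,12,13,14,15): 1⊕1⊕1⊕0⊕1⊕1⊕0⊕0 = 1
Syndrome s8…s1 = 1001 → error at position 9.
Flip position 9: 011010111101100 → 011010110101100

011010110101100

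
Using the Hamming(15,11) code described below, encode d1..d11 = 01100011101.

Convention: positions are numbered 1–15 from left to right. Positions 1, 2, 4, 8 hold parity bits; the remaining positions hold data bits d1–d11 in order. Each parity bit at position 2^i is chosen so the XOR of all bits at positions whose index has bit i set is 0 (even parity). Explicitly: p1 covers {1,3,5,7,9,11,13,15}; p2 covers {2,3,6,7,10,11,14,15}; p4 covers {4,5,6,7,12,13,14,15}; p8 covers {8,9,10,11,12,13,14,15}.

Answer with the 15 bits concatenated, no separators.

010111000011101

Place data at non-parity positions: p1 p2 0 p4 1 1 0 p8 0 0 1 1 1 0 1
p1 (pos 1,3,5,7,9,11,13,15): XOR of data positions = 0⊕1⊕0⊕0⊕1⊕1⊕1 = 0
p2 (pos 2,3,6,7,10,11,14,15): XOR of data positions = 0⊕1⊕0⊕0⊕1⊕0⊕1 = 1
p4 (pos 4,5,6,7,12,13,14,15): XOR of data positions = 1⊕1⊕0⊕1⊕1⊕0⊕1 = 1
p8 (pos 8,9,10,11,12,13,14,15): XOR of data positions = 0⊕0⊕1⊕1⊕1⊕0⊕1 = 0
Codeword: 010111000011101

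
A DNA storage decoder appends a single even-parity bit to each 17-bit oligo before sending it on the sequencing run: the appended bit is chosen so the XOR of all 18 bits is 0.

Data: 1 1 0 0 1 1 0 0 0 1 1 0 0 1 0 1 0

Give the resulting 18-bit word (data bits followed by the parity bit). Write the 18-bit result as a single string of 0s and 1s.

XOR of the 17 data bits: 1⊕1⊕0⊕0⊕1⊕1⊕0⊕0⊕0⊕1⊕1⊕0⊕0⊕1⊕0⊕1⊕0 = 0
Parity bit = 0 (so all 18 bits XOR to 0).

110011000110010100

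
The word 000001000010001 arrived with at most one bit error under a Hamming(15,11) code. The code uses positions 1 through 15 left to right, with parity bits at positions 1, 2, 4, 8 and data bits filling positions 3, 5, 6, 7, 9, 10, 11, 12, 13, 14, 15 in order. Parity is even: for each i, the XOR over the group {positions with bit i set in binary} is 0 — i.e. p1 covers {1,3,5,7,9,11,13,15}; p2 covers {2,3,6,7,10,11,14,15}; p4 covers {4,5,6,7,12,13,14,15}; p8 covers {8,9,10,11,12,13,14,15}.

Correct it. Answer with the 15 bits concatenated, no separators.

s1 (pos 1,3,5,7,9,11,13,15): 0⊕0⊕0⊕0⊕0⊕1⊕0⊕1 = 0
s2 (pos 2,3,6,7,10,11,14,15): 0⊕0⊕1⊕0⊕0⊕1⊕0⊕1 = 1
s4 (pos 4,5,6,7,12,13,14,15): 0⊕0⊕1⊕0⊕0⊕0⊕0⊕1 = 0
s8 (pos 8,9,10,11,12,13,14,15): 0⊕0⊕0⊕1⊕0⊕0⊕0⊕1 = 0
Syndrome s8…s1 = 0010 → error at position 2.
Flip position 2: 000001000010001 → 010001000010001

010001000010001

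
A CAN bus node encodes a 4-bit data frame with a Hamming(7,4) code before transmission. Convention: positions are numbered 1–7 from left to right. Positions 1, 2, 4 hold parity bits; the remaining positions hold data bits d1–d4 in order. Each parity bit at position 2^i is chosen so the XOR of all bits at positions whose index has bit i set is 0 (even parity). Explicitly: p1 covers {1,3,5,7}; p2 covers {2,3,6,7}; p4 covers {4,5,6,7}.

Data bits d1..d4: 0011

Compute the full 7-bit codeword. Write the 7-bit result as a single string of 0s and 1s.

Place data at non-parity positions: p1 p2 0 p4 0 1 1
p1 (pos 1,3,5,7): XOR of data positions = 0⊕0⊕1 = 1
p2 (pos 2,3,6,7): XOR of data positions = 0⊕1⊕1 = 0
p4 (pos 4,5,6,7): XOR of data positions = 0⊕1⊕1 = 0
Codeword: 1000011

1000011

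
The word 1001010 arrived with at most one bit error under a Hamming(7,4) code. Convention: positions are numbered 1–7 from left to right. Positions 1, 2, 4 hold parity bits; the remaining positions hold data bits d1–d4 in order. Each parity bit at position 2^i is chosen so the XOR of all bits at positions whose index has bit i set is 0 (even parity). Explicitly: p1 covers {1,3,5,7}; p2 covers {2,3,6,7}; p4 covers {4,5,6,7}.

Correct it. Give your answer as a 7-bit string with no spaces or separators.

1011010

s1 (pos 1,3,5,7): 1⊕0⊕0⊕0 = 1
s2 (pos 2,3,6,7): 0⊕0⊕1⊕0 = 1
s4 (pos 4,5,6,7): 1⊕0⊕1⊕0 = 0
Syndrome s4…s1 = 011 → error at position 3.
Flip position 3: 1001010 → 1011010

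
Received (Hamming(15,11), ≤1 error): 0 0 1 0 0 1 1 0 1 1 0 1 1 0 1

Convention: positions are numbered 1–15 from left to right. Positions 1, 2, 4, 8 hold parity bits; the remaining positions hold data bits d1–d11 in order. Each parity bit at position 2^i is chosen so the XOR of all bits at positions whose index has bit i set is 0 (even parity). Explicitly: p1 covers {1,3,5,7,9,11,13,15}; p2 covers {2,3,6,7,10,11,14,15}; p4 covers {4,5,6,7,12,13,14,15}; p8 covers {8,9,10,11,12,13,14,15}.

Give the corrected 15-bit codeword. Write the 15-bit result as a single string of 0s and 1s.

001001101101100

s1 (pos 1,3,5,7,9,11,13,15): 0⊕1⊕0⊕1⊕1⊕0⊕1⊕1 = 1
s2 (pos 2,3,6,7,10,11,14,15): 0⊕1⊕1⊕1⊕1⊕0⊕0⊕1 = 1
s4 (pos 4,5,6,7,12,13,14,15): 0⊕0⊕1⊕1⊕1⊕1⊕0⊕1 = 1
s8 (pos 8,9,10,11,12,13,14,15): 0⊕1⊕1⊕0⊕1⊕1⊕0⊕1 = 1
Syndrome s8…s1 = 1111 → error at position 15.
Flip position 15: 001001101101101 → 001001101101100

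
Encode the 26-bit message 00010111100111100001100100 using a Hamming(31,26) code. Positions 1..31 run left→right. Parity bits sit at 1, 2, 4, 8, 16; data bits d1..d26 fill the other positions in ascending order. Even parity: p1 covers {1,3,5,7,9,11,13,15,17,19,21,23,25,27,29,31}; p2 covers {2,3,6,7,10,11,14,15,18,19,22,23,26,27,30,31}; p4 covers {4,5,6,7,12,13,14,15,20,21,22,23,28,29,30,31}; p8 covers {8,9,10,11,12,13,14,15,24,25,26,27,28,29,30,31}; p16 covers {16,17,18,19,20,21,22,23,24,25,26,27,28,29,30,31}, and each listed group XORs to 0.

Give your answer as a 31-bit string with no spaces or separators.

Place data at non-parity positions: p1 p2 0 p4 0 0 1 p8 0 1 1 1 1 0 0 p16 1 1 1 1 0 0 0 0 1 1 0 0 1 0 0
p1 (pos 1,3,5,7,9,11,13,15,17,19,21,23,25,27,29,31): XOR of data positions = 0⊕0⊕1⊕0⊕1⊕1⊕0⊕1⊕1⊕0⊕0⊕1⊕0⊕1⊕0 = 1
p2 (pos 2,3,6,7,10,11,14,15,18,19,22,23,26,27,30,31): XOR of data positions = 0⊕0⊕1⊕1⊕1⊕0⊕0⊕1⊕1⊕0⊕0⊕1⊕0⊕0⊕0 = 0
p4 (pos 4,5,6,7,12,13,14,15,20,21,22,23,28,29,30,31): XOR of data positions = 0⊕0⊕1⊕1⊕1⊕0⊕0⊕1⊕0⊕0⊕0⊕0⊕1⊕0⊕0 = 1
p8 (pos 8,9,10,11,12,13,14,15,24,25,26,27,28,29,30,31): XOR of data positions = 0⊕1⊕1⊕1⊕1⊕0⊕0⊕0⊕1⊕1⊕0⊕0⊕1⊕0⊕0 = 1
p16 (pos 16,17,18,19,20,21,22,23,24,25,26,27,28,29,30,31): XOR of data positions = 1⊕1⊕1⊕1⊕0⊕0⊕0⊕0⊕1⊕1⊕0⊕0⊕1⊕0⊕0 = 1
Codeword: 1001001101111001111100001100100

1001001101111001111100001100100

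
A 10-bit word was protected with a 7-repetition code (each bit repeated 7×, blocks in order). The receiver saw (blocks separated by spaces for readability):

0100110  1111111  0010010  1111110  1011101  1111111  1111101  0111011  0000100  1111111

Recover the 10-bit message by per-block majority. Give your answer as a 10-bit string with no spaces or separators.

Block 1 (0100110): 3 ones → 0
Block 2 (1111111): 7 ones → 1
Block 3 (0010010): 2 ones → 0
Block 4 (1111110): 6 ones → 1
Block 5 (1011101): 5 ones → 1
Block 6 (1111111): 7 ones → 1
Block 7 (1111101): 6 ones → 1
Block 8 (0111011): 5 ones → 1
Block 9 (0000100): 1 one → 0
Block 10 (1111111): 7 ones → 1

0101111101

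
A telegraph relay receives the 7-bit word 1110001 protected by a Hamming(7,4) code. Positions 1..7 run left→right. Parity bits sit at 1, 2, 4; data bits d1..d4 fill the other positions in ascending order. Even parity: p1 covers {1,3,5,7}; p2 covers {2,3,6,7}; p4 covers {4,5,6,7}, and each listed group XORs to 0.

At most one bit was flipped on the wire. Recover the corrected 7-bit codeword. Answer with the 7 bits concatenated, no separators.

1110000

s1 (pos 1,3,5,7): 1⊕1⊕0⊕1 = 1
s2 (pos 2,3,6,7): 1⊕1⊕0⊕1 = 1
s4 (pos 4,5,6,7): 0⊕0⊕0⊕1 = 1
Syndrome s4…s1 = 111 → error at position 7.
Flip position 7: 1110001 → 1110000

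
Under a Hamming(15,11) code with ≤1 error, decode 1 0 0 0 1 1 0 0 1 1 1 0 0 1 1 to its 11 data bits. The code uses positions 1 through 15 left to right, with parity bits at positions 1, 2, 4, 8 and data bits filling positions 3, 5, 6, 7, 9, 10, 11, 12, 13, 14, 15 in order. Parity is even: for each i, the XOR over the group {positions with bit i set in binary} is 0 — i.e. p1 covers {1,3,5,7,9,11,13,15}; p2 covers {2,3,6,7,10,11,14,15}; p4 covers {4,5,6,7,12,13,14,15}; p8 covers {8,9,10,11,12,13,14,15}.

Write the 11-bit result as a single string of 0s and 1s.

01101100011

s1 (pos 1,3,5,7,9,11,13,15): 1⊕0⊕1⊕0⊕1⊕1⊕0⊕1 = 1
s2 (pos 2,3,6,7,10,11,14,15): 0⊕0⊕1⊕0⊕1⊕1⊕1⊕1 = 1
s4 (pos 4,5,6,7,12,13,14,15): 0⊕1⊕1⊕0⊕0⊕0⊕1⊕1 = 0
s8 (pos 8,9,10,11,12,13,14,15): 0⊕1⊕1⊕1⊕0⊕0⊕1⊕1 = 1
Syndrome s8…s1 = 1011 → error at position 11.
Flip position 11: 100011001110011 → 100011001100011
Read data bits from positions 3,5,6,7,9,10,11,12,13,14,15: 01101100011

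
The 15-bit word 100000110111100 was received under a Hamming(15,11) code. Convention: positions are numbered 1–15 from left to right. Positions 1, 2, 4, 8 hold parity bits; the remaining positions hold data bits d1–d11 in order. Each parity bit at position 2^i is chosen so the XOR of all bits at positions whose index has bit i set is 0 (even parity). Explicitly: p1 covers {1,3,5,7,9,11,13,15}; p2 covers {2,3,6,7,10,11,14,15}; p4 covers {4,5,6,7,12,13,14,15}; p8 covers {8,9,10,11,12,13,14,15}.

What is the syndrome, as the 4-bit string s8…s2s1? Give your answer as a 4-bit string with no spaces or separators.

s1 (pos 1,3,5,7,9,11,13,15): 1⊕0⊕0⊕1⊕0⊕1⊕1⊕0 = 0
s2 (pos 2,3,6,7,10,11,14,15): 0⊕0⊕0⊕1⊕1⊕1⊕0⊕0 = 1
s4 (pos 4,5,6,7,12,13,14,15): 0⊕0⊕0⊕1⊕1⊕1⊕0⊕0 = 1
s8 (pos 8,9,10,11,12,13,14,15): 1⊕0⊕1⊕1⊕1⊕1⊕0⊕0 = 1
Syndrome s8…s1 = 1110 → error at position 14.

1110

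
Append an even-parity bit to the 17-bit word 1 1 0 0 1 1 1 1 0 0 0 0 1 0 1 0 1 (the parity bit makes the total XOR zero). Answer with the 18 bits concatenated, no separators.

XOR of the 17 data bits: 1⊕1⊕0⊕0⊕1⊕1⊕1⊕1⊕0⊕0⊕0⊕0⊕1⊕0⊕1⊕0⊕1 = 1
Parity bit = 1 (so all 18 bits XOR to 0).

110011110000101011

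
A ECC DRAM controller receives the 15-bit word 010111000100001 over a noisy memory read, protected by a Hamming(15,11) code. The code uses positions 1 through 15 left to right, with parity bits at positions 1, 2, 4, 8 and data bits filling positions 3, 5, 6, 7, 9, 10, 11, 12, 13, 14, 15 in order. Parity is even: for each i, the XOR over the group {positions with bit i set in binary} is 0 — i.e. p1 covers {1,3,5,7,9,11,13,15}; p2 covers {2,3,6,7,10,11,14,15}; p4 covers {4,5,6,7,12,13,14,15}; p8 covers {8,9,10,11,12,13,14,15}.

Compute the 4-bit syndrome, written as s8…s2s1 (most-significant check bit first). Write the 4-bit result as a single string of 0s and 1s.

0000

s1 (pos 1,3,5,7,9,11,13,15): 0⊕0⊕1⊕0⊕0⊕0⊕0⊕1 = 0
s2 (pos 2,3,6,7,10,11,14,15): 1⊕0⊕1⊕0⊕1⊕0⊕0⊕1 = 0
s4 (pos 4,5,6,7,12,13,14,15): 1⊕1⊕1⊕0⊕0⊕0⊕0⊕1 = 0
s8 (pos 8,9,10,11,12,13,14,15): 0⊕0⊕1⊕0⊕0⊕0⊕0⊕1 = 0
Syndrome s8…s1 = 0000 → no error.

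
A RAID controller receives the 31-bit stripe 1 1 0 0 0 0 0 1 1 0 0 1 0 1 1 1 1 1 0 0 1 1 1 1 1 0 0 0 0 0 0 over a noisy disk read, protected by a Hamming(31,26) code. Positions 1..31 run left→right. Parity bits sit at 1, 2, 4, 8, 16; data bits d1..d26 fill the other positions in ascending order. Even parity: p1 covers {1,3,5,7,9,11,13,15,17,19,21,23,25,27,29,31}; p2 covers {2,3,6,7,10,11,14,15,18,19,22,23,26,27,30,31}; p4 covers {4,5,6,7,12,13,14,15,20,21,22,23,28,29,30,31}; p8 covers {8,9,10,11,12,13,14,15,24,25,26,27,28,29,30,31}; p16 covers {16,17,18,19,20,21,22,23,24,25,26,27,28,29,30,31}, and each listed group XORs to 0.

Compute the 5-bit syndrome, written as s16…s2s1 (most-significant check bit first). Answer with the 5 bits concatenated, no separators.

s1 (pos 1,3,5,7,9,11,13,15,17,19,21,23,25,27,29,31): 1⊕0⊕0⊕0⊕1⊕0⊕0⊕1⊕1⊕0⊕1⊕1⊕1⊕0⊕0⊕0 = 1
s2 (pos 2,3,6,7,10,11,14,15,18,19,22,23,26,27,30,31): 1⊕0⊕0⊕0⊕0⊕0⊕1⊕1⊕1⊕0⊕1⊕1⊕0⊕0⊕0⊕0 = 0
s4 (pos 4,5,6,7,12,13,14,15,20,21,22,23,28,29,30,31): 0⊕0⊕0⊕0⊕1⊕0⊕1⊕1⊕0⊕1⊕1⊕1⊕0⊕0⊕0⊕0 = 0
s8 (pos 8,9,10,11,12,13,14,15,24,25,26,27,28,29,30,31): 1⊕1⊕0⊕0⊕1⊕0⊕1⊕1⊕1⊕1⊕0⊕0⊕0⊕0⊕0⊕0 = 1
s16 (pos 16,17,18,19,20,21,22,23,24,25,26,27,28,29,30,31): 1⊕1⊕1⊕0⊕0⊕1⊕1⊕1⊕1⊕1⊕0⊕0⊕0⊕0⊕0⊕0 = 0
Syndrome s16…s1 = 01001 → error at position 9.

01001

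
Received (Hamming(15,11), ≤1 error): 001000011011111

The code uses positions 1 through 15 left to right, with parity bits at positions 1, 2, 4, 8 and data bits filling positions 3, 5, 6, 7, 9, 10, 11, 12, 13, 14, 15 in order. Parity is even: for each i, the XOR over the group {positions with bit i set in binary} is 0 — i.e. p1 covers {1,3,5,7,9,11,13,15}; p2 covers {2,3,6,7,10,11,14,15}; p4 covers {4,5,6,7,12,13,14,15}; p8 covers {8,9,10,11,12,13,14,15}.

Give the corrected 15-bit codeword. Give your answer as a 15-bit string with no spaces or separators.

s1 (pos 1,3,5,7,9,11,13,15): 0⊕1⊕0⊕0⊕1⊕1⊕1⊕1 = 1
s2 (pos 2,3,6,7,10,11,14,15): 0⊕1⊕0⊕0⊕0⊕1⊕1⊕1 = 0
s4 (pos 4,5,6,7,12,13,14,15): 0⊕0⊕0⊕0⊕1⊕1⊕1⊕1 = 0
s8 (pos 8,9,10,11,12,13,14,15): 1⊕1⊕0⊕1⊕1⊕1⊕1⊕1 = 1
Syndrome s8…s1 = 1001 → error at position 9.
Flip position 9: 001000011011111 → 001000010011111

001000010011111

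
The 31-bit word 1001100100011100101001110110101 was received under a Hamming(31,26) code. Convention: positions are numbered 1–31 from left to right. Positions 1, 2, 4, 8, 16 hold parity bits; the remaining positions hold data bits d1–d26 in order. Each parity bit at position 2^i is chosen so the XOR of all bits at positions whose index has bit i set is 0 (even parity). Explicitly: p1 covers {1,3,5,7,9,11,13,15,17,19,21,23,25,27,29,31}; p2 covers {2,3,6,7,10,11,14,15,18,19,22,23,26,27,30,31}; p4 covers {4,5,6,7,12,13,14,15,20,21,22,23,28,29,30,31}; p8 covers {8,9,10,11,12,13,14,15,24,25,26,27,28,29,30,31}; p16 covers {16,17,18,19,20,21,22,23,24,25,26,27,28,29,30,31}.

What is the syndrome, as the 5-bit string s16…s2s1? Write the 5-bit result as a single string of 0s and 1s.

s1 (pos 1,3,5,7,9,11,13,15,17,19,21,23,25,27,29,31): 1⊕0⊕1⊕0⊕0⊕0⊕1⊕0⊕1⊕1⊕0⊕1⊕0⊕1⊕1⊕1 = 1
s2 (pos 2,3,6,7,10,11,14,15,18,19,22,23,26,27,30,31): 0⊕0⊕0⊕0⊕0⊕0⊕1⊕0⊕0⊕1⊕1⊕1⊕1⊕1⊕0⊕1 = 1
s4 (pos 4,5,6,7,12,13,14,15,20,21,22,23,28,29,30,31): 1⊕1⊕0⊕0⊕1⊕1⊕1⊕0⊕0⊕0⊕1⊕1⊕0⊕1⊕0⊕1 = 1
s8 (pos 8,9,10,11,12,13,14,15,24,25,26,27,28,29,30,31): 1⊕0⊕0⊕0⊕1⊕1⊕1⊕0⊕1⊕0⊕1⊕1⊕0⊕1⊕0⊕1 = 1
s16 (pos 16,17,18,19,20,21,22,23,24,25,26,27,28,29,30,31): 0⊕1⊕0⊕1⊕0⊕0⊕1⊕1⊕1⊕0⊕1⊕1⊕0⊕1⊕0⊕1 = 1
Syndrome s16…s1 = 11111 → error at position 31.

11111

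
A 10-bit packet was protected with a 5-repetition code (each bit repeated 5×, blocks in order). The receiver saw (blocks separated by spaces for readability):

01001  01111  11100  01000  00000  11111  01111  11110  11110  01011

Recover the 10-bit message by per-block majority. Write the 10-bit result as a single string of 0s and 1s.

Block 1 (01001): 2 ones → 0
Block 2 (01111): 4 ones → 1
Block 3 (11100): 3 ones → 1
Block 4 (01000): 1 one → 0
Block 5 (00000): 0 ones → 0
Block 6 (11111): 5 ones → 1
Block 7 (01111): 4 ones → 1
Block 8 (11110): 4 ones → 1
Block 9 (11110): 4 ones → 1
Block 10 (01011): 3 ones → 1

0110011111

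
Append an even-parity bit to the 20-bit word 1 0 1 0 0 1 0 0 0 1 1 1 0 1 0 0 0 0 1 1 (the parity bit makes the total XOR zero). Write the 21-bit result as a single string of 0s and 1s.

XOR of the 20 data bits: 1⊕0⊕1⊕0⊕0⊕1⊕0⊕0⊕0⊕1⊕1⊕1⊕0⊕1⊕0⊕0⊕0⊕0⊕1⊕1 = 1
Parity bit = 1 (so all 21 bits XOR to 0).

101001000111010000111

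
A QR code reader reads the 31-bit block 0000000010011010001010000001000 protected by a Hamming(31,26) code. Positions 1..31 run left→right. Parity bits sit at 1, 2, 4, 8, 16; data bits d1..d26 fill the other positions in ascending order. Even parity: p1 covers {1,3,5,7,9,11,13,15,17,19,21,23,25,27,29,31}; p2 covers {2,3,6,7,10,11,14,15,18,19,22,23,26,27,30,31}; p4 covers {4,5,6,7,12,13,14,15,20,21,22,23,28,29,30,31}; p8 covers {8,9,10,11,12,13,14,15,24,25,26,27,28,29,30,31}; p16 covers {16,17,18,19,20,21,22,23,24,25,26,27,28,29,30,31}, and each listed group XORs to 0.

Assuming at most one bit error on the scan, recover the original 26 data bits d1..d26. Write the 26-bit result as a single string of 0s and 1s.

00001001101001010000001100

s1 (pos 1,3,5,7,9,11,13,15,17,19,21,23,25,27,29,31): 0⊕0⊕0⊕0⊕1⊕0⊕1⊕1⊕0⊕1⊕1⊕0⊕0⊕0⊕0⊕0 = 1
s2 (pos 2,3,6,7,10,11,14,15,18,19,22,23,26,27,30,31): 0⊕0⊕0⊕0⊕0⊕0⊕0⊕1⊕0⊕1⊕0⊕0⊕0⊕0⊕0⊕0 = 0
s4 (pos 4,5,6,7,12,13,14,15,20,21,22,23,28,29,30,31): 0⊕0⊕0⊕0⊕1⊕1⊕0⊕1⊕0⊕1⊕0⊕0⊕1⊕0⊕0⊕0 = 1
s8 (pos 8,9,10,11,12,13,14,15,24,25,26,27,28,29,30,31): 0⊕1⊕0⊕0⊕1⊕1⊕0⊕1⊕0⊕0⊕0⊕0⊕1⊕0⊕0⊕0 = 1
s16 (pos 16,17,18,19,20,21,22,23,24,25,26,27,28,29,30,31): 0⊕0⊕0⊕1⊕0⊕1⊕0⊕0⊕0⊕0⊕0⊕0⊕1⊕0⊕0⊕0 = 1
Syndrome s16…s1 = 11101 → error at position 29.
Flip position 29: 0000000010011010001010000001000 → 0000000010011010001010000001100
Read data bits from positions 3,5,6,7,9,10,11,12,13,14,15,17,18,19,20,21,22,23,24,25,26,27,28,29,30,31: 00001001101001010000001100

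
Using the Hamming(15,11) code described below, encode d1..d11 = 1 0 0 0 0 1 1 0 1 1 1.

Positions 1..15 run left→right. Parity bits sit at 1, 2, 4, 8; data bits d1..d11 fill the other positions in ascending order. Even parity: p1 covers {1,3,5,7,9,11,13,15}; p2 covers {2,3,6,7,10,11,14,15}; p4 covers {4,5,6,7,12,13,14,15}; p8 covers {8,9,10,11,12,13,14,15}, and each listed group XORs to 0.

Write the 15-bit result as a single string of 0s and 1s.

011100010110111

Place data at non-parity positions: p1 p2 1 p4 0 0 0 p8 0 1 1 0 1 1 1
p1 (pos 1,3,5,7,9,11,13,15): XOR of data positions = 1⊕0⊕0⊕0⊕1⊕1⊕1 = 0
p2 (pos 2,3,6,7,10,11,14,15): XOR of data positions = 1⊕0⊕0⊕1⊕1⊕1⊕1 = 1
p4 (pos 4,5,6,7,12,13,14,15): XOR of data positions = 0⊕0⊕0⊕0⊕1⊕1⊕1 = 1
p8 (pos 8,9,10,11,12,13,14,15): XOR of data positions = 0⊕1⊕1⊕0⊕1⊕1⊕1 = 1
Codeword: 011100010110111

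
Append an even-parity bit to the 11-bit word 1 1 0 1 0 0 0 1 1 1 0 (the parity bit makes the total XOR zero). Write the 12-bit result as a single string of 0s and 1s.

110100011100

XOR of the 11 data bits: 1⊕1⊕0⊕1⊕0⊕0⊕0⊕1⊕1⊕1⊕0 = 0
Parity bit = 0 (so all 12 bits XOR to 0).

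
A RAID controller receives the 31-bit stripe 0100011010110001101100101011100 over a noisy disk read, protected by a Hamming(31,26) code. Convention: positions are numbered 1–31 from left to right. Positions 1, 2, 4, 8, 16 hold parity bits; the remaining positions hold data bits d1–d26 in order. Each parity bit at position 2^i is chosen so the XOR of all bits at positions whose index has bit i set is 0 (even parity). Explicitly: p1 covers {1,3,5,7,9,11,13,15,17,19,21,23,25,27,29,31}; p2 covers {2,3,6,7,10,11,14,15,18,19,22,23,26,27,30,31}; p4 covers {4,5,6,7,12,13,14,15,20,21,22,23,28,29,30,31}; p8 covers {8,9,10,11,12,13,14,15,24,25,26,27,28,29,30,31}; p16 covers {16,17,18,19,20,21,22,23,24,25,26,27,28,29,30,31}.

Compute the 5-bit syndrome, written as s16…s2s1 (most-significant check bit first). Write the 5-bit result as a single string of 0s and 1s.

s1 (pos 1,3,5,7,9,11,13,15,17,19,21,23,25,27,29,31): 0⊕0⊕0⊕1⊕1⊕1⊕0⊕0⊕1⊕1⊕0⊕1⊕1⊕1⊕1⊕0 = 1
s2 (pos 2,3,6,7,10,11,14,15,18,19,22,23,26,27,30,31): 1⊕0⊕1⊕1⊕0⊕1⊕0⊕0⊕0⊕1⊕0⊕1⊕0⊕1⊕0⊕0 = 1
s4 (pos 4,5,6,7,12,13,14,15,20,21,22,23,28,29,30,31): 0⊕0⊕1⊕1⊕1⊕0⊕0⊕0⊕1⊕0⊕0⊕1⊕1⊕1⊕0⊕0 = 1
s8 (pos 8,9,10,11,12,13,14,15,24,25,26,27,28,29,30,31): 0⊕1⊕0⊕1⊕1⊕0⊕0⊕0⊕0⊕1⊕0⊕1⊕1⊕1⊕0⊕0 = 1
s16 (pos 16,17,18,19,20,21,22,23,24,25,26,27,28,29,30,31): 1⊕1⊕0⊕1⊕1⊕0⊕0⊕1⊕0⊕1⊕0⊕1⊕1⊕1⊕0⊕0 = 1
Syndrome s16…s1 = 11111 → error at position 31.

11111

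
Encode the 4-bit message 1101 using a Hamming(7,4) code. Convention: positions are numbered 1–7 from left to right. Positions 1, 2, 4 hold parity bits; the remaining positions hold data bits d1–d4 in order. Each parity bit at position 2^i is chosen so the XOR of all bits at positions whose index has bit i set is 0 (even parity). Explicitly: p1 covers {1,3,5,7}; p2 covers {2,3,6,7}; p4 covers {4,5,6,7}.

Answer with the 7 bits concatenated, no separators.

1010101

Place data at non-parity positions: p1 p2 1 p4 1 0 1
p1 (pos 1,3,5,7): XOR of data positions = 1⊕1⊕1 = 1
p2 (pos 2,3,6,7): XOR of data positions = 1⊕0⊕1 = 0
p4 (pos 4,5,6,7): XOR of data positions = 1⊕0⊕1 = 0
Codeword: 1010101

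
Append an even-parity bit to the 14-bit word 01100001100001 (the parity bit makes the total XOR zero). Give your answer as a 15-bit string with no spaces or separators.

011000011000011

XOR of the 14 data bits: 0⊕1⊕1⊕0⊕0⊕0⊕0⊕1⊕1⊕0⊕0⊕0⊕0⊕1 = 1
Parity bit = 1 (so all 15 bits XOR to 0).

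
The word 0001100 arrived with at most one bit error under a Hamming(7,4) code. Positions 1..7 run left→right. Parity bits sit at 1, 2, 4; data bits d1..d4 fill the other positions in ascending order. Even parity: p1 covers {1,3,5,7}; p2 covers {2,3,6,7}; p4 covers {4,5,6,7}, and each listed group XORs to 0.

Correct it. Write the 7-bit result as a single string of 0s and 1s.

1001100

s1 (pos 1,3,5,7): 0⊕0⊕1⊕0 = 1
s2 (pos 2,3,6,7): 0⊕0⊕0⊕0 = 0
s4 (pos 4,5,6,7): 1⊕1⊕0⊕0 = 0
Syndrome s4…s1 = 001 → error at position 1.
Flip position 1: 0001100 → 1001100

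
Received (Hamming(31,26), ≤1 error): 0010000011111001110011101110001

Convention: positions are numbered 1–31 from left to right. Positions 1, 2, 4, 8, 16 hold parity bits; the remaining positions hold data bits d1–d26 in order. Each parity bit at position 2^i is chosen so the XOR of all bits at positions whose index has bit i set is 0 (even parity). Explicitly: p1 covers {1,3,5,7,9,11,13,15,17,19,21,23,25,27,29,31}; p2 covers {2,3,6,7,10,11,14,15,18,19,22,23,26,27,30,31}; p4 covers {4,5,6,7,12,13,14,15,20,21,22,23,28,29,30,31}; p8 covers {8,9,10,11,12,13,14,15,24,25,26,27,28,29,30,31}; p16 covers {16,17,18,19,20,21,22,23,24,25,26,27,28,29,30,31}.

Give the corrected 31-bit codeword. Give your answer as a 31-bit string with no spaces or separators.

0010000010111001110011101110001

s1 (pos 1,3,5,7,9,11,13,15,17,19,21,23,25,27,29,31): 0⊕1⊕0⊕0⊕1⊕1⊕1⊕0⊕1⊕0⊕1⊕1⊕1⊕1⊕0⊕1 = 0
s2 (pos 2,3,6,7,10,11,14,15,18,19,22,23,26,27,30,31): 0⊕1⊕0⊕0⊕1⊕1⊕0⊕0⊕1⊕0⊕1⊕1⊕1⊕1⊕0⊕1 = 1
s4 (pos 4,5,6,7,12,13,14,15,20,21,22,23,28,29,30,31): 0⊕0⊕0⊕0⊕1⊕1⊕0⊕0⊕0⊕1⊕1⊕1⊕0⊕0⊕0⊕1 = 0
s8 (pos 8,9,10,11,12,13,14,15,24,25,26,27,28,29,30,31): 0⊕1⊕1⊕1⊕1⊕1⊕0⊕0⊕0⊕1⊕1⊕1⊕0⊕0⊕0⊕1 = 1
s16 (pos 16,17,18,19,20,21,22,23,24,25,26,27,28,29,30,31): 1⊕1⊕1⊕0⊕0⊕1⊕1⊕1⊕0⊕1⊕1⊕1⊕0⊕0⊕0⊕1 = 0
Syndrome s16…s1 = 01010 → error at position 10.
Flip position 10: 0010000011111001110011101110001 → 0010000010111001110011101110001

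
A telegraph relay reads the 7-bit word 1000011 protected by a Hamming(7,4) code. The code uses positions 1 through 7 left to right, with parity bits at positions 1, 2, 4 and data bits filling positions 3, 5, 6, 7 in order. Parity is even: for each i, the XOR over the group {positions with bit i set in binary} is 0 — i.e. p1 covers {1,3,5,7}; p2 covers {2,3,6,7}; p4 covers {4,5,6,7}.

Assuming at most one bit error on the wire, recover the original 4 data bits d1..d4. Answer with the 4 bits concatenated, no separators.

s1 (pos 1,3,5,7): 1⊕0⊕0⊕1 = 0
s2 (pos 2,3,6,7): 0⊕0⊕1⊕1 = 0
s4 (pos 4,5,6,7): 0⊕0⊕1⊕1 = 0
Syndrome s4…s1 = 000 → no error.
Read data bits from positions 3,5,6,7: 0011

0011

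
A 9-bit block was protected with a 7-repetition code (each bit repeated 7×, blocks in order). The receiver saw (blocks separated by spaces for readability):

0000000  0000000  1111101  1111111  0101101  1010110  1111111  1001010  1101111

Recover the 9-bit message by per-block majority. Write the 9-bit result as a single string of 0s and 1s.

Block 1 (0000000): 0 ones → 0
Block 2 (0000000): 0 ones → 0
Block 3 (1111101): 6 ones → 1
Block 4 (1111111): 7 ones → 1
Block 5 (0101101): 4 ones → 1
Block 6 (1010110): 4 ones → 1
Block 7 (1111111): 7 ones → 1
Block 8 (1001010): 3 ones → 0
Block 9 (1101111): 6 ones → 1

001111101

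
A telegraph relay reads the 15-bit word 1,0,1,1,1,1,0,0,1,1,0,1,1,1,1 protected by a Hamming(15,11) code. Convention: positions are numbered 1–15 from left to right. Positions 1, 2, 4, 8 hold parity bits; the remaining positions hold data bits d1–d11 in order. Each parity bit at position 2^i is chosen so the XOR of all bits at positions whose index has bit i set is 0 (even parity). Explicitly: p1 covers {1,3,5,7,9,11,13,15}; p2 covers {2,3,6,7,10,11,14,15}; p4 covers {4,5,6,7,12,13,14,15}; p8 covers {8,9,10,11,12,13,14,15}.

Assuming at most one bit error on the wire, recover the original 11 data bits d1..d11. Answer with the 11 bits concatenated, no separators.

11001101111

s1 (pos 1,3,5,7,9,11,13,15): 1⊕1⊕1⊕0⊕1⊕0⊕1⊕1 = 0
s2 (pos 2,3,6,7,10,11,14,15): 0⊕1⊕1⊕0⊕1⊕0⊕1⊕1 = 1
s4 (pos 4,5,6,7,12,13,14,15): 1⊕1⊕1⊕0⊕1⊕1⊕1⊕1 = 1
s8 (pos 8,9,10,11,12,13,14,15): 0⊕1⊕1⊕0⊕1⊕1⊕1⊕1 = 0
Syndrome s8…s1 = 0110 → error at position 6.
Flip position 6: 101111001101111 → 101110001101111
Read data bits from positions 3,5,6,7,9,10,11,12,13,14,15: 11001101111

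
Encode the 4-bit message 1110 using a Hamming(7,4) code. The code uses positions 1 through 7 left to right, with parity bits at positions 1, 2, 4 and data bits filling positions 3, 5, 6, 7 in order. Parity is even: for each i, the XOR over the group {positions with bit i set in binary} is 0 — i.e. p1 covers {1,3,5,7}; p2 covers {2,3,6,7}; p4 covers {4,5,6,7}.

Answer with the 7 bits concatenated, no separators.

0010110

Place data at non-parity positions: p1 p2 1 p4 1 1 0
p1 (pos 1,3,5,7): XOR of data positions = 1⊕1⊕0 = 0
p2 (pos 2,3,6,7): XOR of data positions = 1⊕1⊕0 = 0
p4 (pos 4,5,6,7): XOR of data positions = 1⊕1⊕0 = 0
Codeword: 0010110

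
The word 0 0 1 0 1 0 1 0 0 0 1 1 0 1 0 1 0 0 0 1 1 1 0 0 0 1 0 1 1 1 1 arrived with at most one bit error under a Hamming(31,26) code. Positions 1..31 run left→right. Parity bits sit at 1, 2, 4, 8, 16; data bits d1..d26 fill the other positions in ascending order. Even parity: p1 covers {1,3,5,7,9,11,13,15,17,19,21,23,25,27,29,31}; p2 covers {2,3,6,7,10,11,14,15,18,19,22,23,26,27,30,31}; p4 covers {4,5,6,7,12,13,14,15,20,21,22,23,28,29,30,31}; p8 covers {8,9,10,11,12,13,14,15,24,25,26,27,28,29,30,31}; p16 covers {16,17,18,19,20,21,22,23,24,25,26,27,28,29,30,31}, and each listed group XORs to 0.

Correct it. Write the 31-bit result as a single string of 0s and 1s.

s1 (pos 1,3,5,7,9,11,13,15,17,19,21,23,25,27,29,31): 0⊕1⊕1⊕1⊕0⊕1⊕0⊕0⊕0⊕0⊕1⊕0⊕0⊕0⊕1⊕1 = 1
s2 (pos 2,3,6,7,10,11,14,15,18,19,22,23,26,27,30,31): 0⊕1⊕0⊕1⊕0⊕1⊕1⊕0⊕0⊕0⊕1⊕0⊕1⊕0⊕1⊕1 = 0
s4 (pos 4,5,6,7,12,13,14,15,20,21,22,23,28,29,30,31): 0⊕1⊕0⊕1⊕1⊕0⊕1⊕0⊕1⊕1⊕1⊕0⊕1⊕1⊕1⊕1 = 1
s8 (pos 8,9,10,11,12,13,14,15,24,25,26,27,28,29,30,31): 0⊕0⊕0⊕1⊕1⊕0⊕1⊕0⊕0⊕0⊕1⊕0⊕1⊕1⊕1⊕1 = 0
s16 (pos 16,17,18,19,20,21,22,23,24,25,26,27,28,29,30,31): 1⊕0⊕0⊕0⊕1⊕1⊕1⊕0⊕0⊕0⊕1⊕0⊕1⊕1⊕1⊕1 = 1
Syndrome s16…s1 = 10101 → error at position 21.
Flip position 21: 0010101000110101000111000101111 → 0010101000110101000101000101111

0010101000110101000101000101111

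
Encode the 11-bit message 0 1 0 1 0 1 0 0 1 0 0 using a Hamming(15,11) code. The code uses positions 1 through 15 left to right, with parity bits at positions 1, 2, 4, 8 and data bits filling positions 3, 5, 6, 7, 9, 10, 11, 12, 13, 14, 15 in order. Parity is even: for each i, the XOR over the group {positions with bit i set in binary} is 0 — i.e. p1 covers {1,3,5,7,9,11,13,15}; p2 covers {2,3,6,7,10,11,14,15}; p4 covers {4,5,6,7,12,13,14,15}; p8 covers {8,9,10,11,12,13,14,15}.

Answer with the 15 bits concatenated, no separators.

100110100100100

Place data at non-parity positions: p1 p2 0 p4 1 0 1 p8 0 1 0 0 1 0 0
p1 (pos 1,3,5,7,9,11,13,15): XOR of data positions = 0⊕1⊕1⊕0⊕0⊕1⊕0 = 1
p2 (pos 2,3,6,7,10,11,14,15): XOR of data positions = 0⊕0⊕1⊕1⊕0⊕0⊕0 = 0
p4 (pos 4,5,6,7,12,13,14,15): XOR of data positions = 1⊕0⊕1⊕0⊕1⊕0⊕0 = 1
p8 (pos 8,9,10,11,12,13,14,15): XOR of data positions = 0⊕1⊕0⊕0⊕1⊕0⊕0 = 0
Codeword: 100110100100100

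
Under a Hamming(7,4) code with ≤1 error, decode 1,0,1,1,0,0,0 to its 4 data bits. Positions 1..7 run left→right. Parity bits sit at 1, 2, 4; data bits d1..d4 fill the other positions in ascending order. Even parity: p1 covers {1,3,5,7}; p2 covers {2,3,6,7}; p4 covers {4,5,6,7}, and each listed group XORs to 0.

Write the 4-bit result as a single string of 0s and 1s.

1010

s1 (pos 1,3,5,7): 1⊕1⊕0⊕0 = 0
s2 (pos 2,3,6,7): 0⊕1⊕0⊕0 = 1
s4 (pos 4,5,6,7): 1⊕0⊕0⊕0 = 1
Syndrome s4…s1 = 110 → error at position 6.
Flip position 6: 1011000 → 1011010
Read data bits from positions 3,5,6,7: 1010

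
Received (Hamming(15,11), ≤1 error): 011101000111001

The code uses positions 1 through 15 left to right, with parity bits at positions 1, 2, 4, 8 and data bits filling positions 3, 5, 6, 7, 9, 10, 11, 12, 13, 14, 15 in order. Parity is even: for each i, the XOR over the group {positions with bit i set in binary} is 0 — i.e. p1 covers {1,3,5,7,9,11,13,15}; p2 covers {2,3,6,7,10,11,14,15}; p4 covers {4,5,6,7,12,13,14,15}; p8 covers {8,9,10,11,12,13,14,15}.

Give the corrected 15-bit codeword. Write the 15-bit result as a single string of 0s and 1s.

111101000111001

s1 (pos 1,3,5,7,9,11,13,15): 0⊕1⊕0⊕0⊕0⊕1⊕0⊕1 = 1
s2 (pos 2,3,6,7,10,11,14,15): 1⊕1⊕1⊕0⊕1⊕1⊕0⊕1 = 0
s4 (pos 4,5,6,7,12,13,14,15): 1⊕0⊕1⊕0⊕1⊕0⊕0⊕1 = 0
s8 (pos 8,9,10,11,12,13,14,15): 0⊕0⊕1⊕1⊕1⊕0⊕0⊕1 = 0
Syndrome s8…s1 = 0001 → error at position 1.
Flip position 1: 011101000111001 → 111101000111001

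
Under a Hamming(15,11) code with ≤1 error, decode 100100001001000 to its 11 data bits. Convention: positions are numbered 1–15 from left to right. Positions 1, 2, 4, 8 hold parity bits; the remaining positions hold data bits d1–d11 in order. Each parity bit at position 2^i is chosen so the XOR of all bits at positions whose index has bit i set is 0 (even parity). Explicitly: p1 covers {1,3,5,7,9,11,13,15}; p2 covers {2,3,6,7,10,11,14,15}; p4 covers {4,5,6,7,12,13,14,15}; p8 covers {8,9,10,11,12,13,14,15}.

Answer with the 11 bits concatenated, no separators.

00001001000

s1 (pos 1,3,5,7,9,11,13,15): 1⊕0⊕0⊕0⊕1⊕0⊕0⊕0 = 0
s2 (pos 2,3,6,7,10,11,14,15): 0⊕0⊕0⊕0⊕0⊕0⊕0⊕0 = 0
s4 (pos 4,5,6,7,12,13,14,15): 1⊕0⊕0⊕0⊕1⊕0⊕0⊕0 = 0
s8 (pos 8,9,10,11,12,13,14,15): 0⊕1⊕0⊕0⊕1⊕0⊕0⊕0 = 0
Syndrome s8…s1 = 0000 → no error.
Read data bits from positions 3,5,6,7,9,10,11,12,13,14,15: 00001001000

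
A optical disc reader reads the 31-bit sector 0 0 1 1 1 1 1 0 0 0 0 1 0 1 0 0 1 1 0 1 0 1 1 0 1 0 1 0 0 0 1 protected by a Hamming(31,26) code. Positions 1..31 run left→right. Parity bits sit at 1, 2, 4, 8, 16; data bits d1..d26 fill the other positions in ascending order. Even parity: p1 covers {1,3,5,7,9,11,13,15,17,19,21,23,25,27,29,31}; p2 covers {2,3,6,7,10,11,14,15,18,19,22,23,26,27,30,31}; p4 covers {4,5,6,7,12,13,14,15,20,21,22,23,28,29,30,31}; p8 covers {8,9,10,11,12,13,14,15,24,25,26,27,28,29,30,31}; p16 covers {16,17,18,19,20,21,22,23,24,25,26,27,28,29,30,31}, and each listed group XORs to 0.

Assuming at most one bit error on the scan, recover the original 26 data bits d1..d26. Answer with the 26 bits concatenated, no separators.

11110101010110101101010001

s1 (pos 1,3,5,7,9,11,13,15,17,19,21,23,25,27,29,31): 0⊕1⊕1⊕1⊕0⊕0⊕0⊕0⊕1⊕0⊕0⊕1⊕1⊕1⊕0⊕1 = 0
s2 (pos 2,3,6,7,10,11,14,15,18,19,22,23,26,27,30,31): 0⊕1⊕1⊕1⊕0⊕0⊕1⊕0⊕1⊕0⊕1⊕1⊕0⊕1⊕0⊕1 = 1
s4 (pos 4,5,6,7,12,13,14,15,20,21,22,23,28,29,30,31): 1⊕1⊕1⊕1⊕1⊕0⊕1⊕0⊕1⊕0⊕1⊕1⊕0⊕0⊕0⊕1 = 0
s8 (pos 8,9,10,11,12,13,14,15,24,25,26,27,28,29,30,31): 0⊕0⊕0⊕0⊕1⊕0⊕1⊕0⊕0⊕1⊕0⊕1⊕0⊕0⊕0⊕1 = 1
s16 (pos 16,17,18,19,20,21,22,23,24,25,26,27,28,29,30,31): 0⊕1⊕1⊕0⊕1⊕0⊕1⊕1⊕0⊕1⊕0⊕1⊕0⊕0⊕0⊕1 = 0
Syndrome s16…s1 = 01010 → error at position 10.
Flip position 10: 0011111000010100110101101010001 → 0011111001010100110101101010001
Read data bits from positions 3,5,6,7,9,10,11,12,13,14,15,17,18,19,20,21,22,23,24,25,26,27,28,29,30,31: 11110101010110101101010001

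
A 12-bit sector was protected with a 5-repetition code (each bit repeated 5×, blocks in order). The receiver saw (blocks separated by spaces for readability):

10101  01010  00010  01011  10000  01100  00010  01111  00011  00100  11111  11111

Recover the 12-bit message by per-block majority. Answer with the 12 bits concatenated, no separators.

100100010011

Block 1 (10101): 3 ones → 1
Block 2 (01010): 2 ones → 0
Block 3 (00010): 1 one → 0
Block 4 (01011): 3 ones → 1
Block 5 (10000): 1 one → 0
Block 6 (01100): 2 ones → 0
Block 7 (00010): 1 one → 0
Block 8 (01111): 4 ones → 1
Block 9 (00011): 2 ones → 0
Block 10 (00100): 1 one → 0
Block 11 (11111): 5 ones → 1
Block 12 (11111): 5 ones → 1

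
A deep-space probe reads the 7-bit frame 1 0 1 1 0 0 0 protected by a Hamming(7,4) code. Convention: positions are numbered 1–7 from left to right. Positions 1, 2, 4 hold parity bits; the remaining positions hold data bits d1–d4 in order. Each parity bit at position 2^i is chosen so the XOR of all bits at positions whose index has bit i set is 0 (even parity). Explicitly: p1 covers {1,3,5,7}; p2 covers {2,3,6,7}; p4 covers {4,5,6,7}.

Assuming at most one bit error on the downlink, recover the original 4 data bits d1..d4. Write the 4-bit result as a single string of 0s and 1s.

s1 (pos 1,3,5,7): 1⊕1⊕0⊕0 = 0
s2 (pos 2,3,6,7): 0⊕1⊕0⊕0 = 1
s4 (pos 4,5,6,7): 1⊕0⊕0⊕0 = 1
Syndrome s4…s1 = 110 → error at position 6.
Flip position 6: 1011000 → 1011010
Read data bits from positions 3,5,6,7: 1010

1010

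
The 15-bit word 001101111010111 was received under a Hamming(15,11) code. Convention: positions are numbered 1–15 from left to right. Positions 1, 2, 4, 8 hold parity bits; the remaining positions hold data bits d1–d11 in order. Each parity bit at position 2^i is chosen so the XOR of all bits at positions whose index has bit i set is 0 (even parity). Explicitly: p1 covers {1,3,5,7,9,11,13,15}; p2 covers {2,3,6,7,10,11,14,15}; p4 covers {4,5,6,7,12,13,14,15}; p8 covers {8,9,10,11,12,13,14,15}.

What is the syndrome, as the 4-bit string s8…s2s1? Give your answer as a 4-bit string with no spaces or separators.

s1 (pos 1,3,5,7,9,11,13,15): 0⊕1⊕0⊕1⊕1⊕1⊕1⊕1 = 0
s2 (pos 2,3,6,7,10,11,14,15): 0⊕1⊕1⊕1⊕0⊕1⊕1⊕1 = 0
s4 (pos 4,5,6,7,12,13,14,15): 1⊕0⊕1⊕1⊕0⊕1⊕1⊕1 = 0
s8 (pos 8,9,10,11,12,13,14,15): 1⊕1⊕0⊕1⊕0⊕1⊕1⊕1 = 0
Syndrome s8…s1 = 0000 → no error.

0000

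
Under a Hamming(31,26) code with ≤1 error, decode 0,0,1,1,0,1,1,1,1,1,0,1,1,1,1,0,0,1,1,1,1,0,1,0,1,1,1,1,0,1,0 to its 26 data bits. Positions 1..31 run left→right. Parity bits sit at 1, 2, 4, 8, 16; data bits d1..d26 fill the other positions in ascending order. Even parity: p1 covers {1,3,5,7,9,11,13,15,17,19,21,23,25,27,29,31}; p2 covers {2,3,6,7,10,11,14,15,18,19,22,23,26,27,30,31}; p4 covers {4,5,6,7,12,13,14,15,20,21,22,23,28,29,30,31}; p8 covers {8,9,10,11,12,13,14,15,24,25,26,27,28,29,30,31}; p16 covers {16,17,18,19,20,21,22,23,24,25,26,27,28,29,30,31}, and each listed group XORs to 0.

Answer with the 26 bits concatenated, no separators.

s1 (pos 1,3,5,7,9,11,13,15,17,19,21,23,25,27,29,31): 0⊕1⊕0⊕1⊕1⊕0⊕1⊕1⊕0⊕1⊕1⊕1⊕1⊕1⊕0⊕0 = 0
s2 (pos 2,3,6,7,10,11,14,15,18,19,22,23,26,27,30,31): 0⊕1⊕1⊕1⊕1⊕0⊕1⊕1⊕1⊕1⊕0⊕1⊕1⊕1⊕1⊕0 = 0
s4 (pos 4,5,6,7,12,13,14,15,20,21,22,23,28,29,30,31): 1⊕0⊕1⊕1⊕1⊕1⊕1⊕1⊕1⊕1⊕0⊕1⊕1⊕0⊕1⊕0 = 0
s8 (pos 8,9,10,11,12,13,14,15,24,25,26,27,28,29,30,31): 1⊕1⊕1⊕0⊕1⊕1⊕1⊕1⊕0⊕1⊕1⊕1⊕1⊕0⊕1⊕0 = 0
s16 (pos 16,17,18,19,20,21,22,23,24,25,26,27,28,29,30,31): 0⊕0⊕1⊕1⊕1⊕1⊕0⊕1⊕0⊕1⊕1⊕1⊕1⊕0⊕1⊕0 = 0
Syndrome s16…s1 = 00000 → no error.
Read data bits from positions 3,5,6,7,9,10,11,12,13,14,15,17,18,19,20,21,22,23,24,25,26,27,28,29,30,31: 10111101111011110101111010

10111101111011110101111010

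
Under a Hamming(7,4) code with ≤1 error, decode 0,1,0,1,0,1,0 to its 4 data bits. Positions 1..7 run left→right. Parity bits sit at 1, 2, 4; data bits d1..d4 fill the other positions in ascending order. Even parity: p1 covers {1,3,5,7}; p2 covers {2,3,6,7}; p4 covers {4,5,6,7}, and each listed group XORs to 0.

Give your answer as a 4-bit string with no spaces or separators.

s1 (pos 1,3,5,7): 0⊕0⊕0⊕0 = 0
s2 (pos 2,3,6,7): 1⊕0⊕1⊕0 = 0
s4 (pos 4,5,6,7): 1⊕0⊕1⊕0 = 0
Syndrome s4…s1 = 000 → no error.
Read data bits from positions 3,5,6,7: 0010

0010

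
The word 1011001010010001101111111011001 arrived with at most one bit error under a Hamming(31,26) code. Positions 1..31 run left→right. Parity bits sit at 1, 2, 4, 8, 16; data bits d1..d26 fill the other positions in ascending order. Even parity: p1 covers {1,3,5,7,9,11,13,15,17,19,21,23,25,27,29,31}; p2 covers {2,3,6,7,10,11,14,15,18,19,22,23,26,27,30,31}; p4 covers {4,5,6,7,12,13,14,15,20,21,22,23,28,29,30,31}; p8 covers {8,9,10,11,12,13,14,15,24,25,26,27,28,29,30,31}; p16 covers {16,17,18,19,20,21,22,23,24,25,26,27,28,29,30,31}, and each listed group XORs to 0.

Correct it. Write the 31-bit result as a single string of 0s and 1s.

1011001010010011101111111011001

s1 (pos 1,3,5,7,9,11,13,15,17,19,21,23,25,27,29,31): 1⊕1⊕0⊕1⊕1⊕0⊕0⊕0⊕1⊕1⊕1⊕1⊕1⊕1⊕0⊕1 = 1
s2 (pos 2,3,6,7,10,11,14,15,18,19,22,23,26,27,30,31): 0⊕1⊕0⊕1⊕0⊕0⊕0⊕0⊕0⊕1⊕1⊕1⊕0⊕1⊕0⊕1 = 1
s4 (pos 4,5,6,7,12,13,14,15,20,21,22,23,28,29,30,31): 1⊕0⊕0⊕1⊕1⊕0⊕0⊕0⊕1⊕1⊕1⊕1⊕1⊕0⊕0⊕1 = 1
s8 (pos 8,9,10,11,12,13,14,15,24,25,26,27,28,29,30,31): 0⊕1⊕0⊕0⊕1⊕0⊕0⊕0⊕1⊕1⊕0⊕1⊕1⊕0⊕0⊕1 = 1
s16 (pos 16,17,18,19,20,21,22,23,24,25,26,27,28,29,30,31): 1⊕1⊕0⊕1⊕1⊕1⊕1⊕1⊕1⊕1⊕0⊕1⊕1⊕0⊕0⊕1 = 0
Syndrome s16…s1 = 01111 → error at position 15.
Flip position 15: 1011001010010001101111111011001 → 1011001010010011101111111011001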